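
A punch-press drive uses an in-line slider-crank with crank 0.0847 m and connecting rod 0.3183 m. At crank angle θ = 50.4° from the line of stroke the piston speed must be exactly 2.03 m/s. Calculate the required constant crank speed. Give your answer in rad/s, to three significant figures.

26.5

For an in-line slider-crank, |v_piston| = rω|sinθ|·[1 + r cosθ/√(L² − r² sin²θ)].
With r = 0.0847 m, L = 0.3183 m, θ = 50.4°: the bracketed kinematic factor |dx/dθ| = 0.076573 m.
ω = v/|dx/dθ| = 2.03/0.076573 = 26.511 rad/s.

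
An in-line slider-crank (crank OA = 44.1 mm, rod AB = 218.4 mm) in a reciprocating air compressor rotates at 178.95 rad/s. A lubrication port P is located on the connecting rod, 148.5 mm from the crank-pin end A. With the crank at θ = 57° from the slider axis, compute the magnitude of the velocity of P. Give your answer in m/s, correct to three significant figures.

ω = 178.9 rad/s.  Crank-pin speed |V_A| = rω = 7.8917 m/s, perpendicular to OA.
Rod angle: sinφ = −(r/L) sinθ ⇒ φ = -9.750°; ω_rod = −rω cosθ/√(L²−r²sin²θ) = -19.968 rad/s.
V_P = V_A + ω_rod × AP, with AP = 0.1485 m along the rod.
Components: V_Px = −rω sinθ − a·ω_rod·sinφ = -7.1207 m/s;  V_Py = rω cosθ + a·ω_rod·cosφ = +1.3756 m/s.
|V_P| = √(V_Px² + V_Py²) = 7.2524 m/s.

7.25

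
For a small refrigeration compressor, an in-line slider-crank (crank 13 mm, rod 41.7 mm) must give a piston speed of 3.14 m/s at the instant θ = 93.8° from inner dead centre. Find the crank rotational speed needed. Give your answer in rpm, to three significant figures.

2360

For an in-line slider-crank, |v_piston| = rω|sinθ|·[1 + r cosθ/√(L² − r² sin²θ)].
With r = 0.013 m, L = 0.0417 m, θ = 93.8°: the bracketed kinematic factor |dx/dθ| = 0.012689 m.
ω = v/|dx/dθ| = 3.14/0.012689 = 247.45 rad/s.
N = 60ω/(2π) = 2363 rpm.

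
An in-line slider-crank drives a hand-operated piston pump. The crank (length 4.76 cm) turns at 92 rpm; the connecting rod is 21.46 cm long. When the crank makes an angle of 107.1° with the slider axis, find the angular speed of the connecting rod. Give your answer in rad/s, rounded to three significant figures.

ω = 9.634 rad/s (converted from 92 rpm).
The rod makes angle φ with the slider axis where L sinφ = r sinθ; differentiating, L cosφ·φ̇ = r ω cosθ.
L cosφ = √(L² − r² sin²θ) = 0.20972 m.
|ω_rod| = r ω |cosθ| / √(L² − r² sin²θ) = 0.0476·9.634·0.29404/0.20972 = 0.64296 rad/s.

0.643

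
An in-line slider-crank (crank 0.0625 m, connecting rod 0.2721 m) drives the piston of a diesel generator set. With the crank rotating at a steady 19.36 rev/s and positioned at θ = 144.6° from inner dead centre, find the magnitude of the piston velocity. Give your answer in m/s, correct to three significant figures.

ω = 2π·19.4 = 121.6 rad/s
For an in-line slider-crank, x = r cosθ + √(L² − r² sin²θ), so v = −rω sinθ·[1 + r cosθ/√(L² − r² sin²θ)].
With r = 0.0625 m, L = 0.2721 m, θ = 144.6°: √(L² − r² sin²θ) = 0.26968 m.
v = −0.0625·121.6·0.57928·[1 + 0.0625·-0.81513/0.26968] = -3.5721 m/s.
|v| = 3.5721 m/s.

3.57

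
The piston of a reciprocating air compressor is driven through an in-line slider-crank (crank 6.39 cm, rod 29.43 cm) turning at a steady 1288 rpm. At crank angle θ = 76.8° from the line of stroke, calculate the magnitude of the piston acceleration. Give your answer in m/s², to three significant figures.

ω = 2π·1288/60 = 134.9 rad/s
x(θ) = r cosθ + √(L² − r² sin²θ); with ω constant, a = ω²·d²x/dθ².
d²x/dθ² = −r cosθ − r²(cos2θ)/√u − r⁴ sin²2θ/(4u^{3/2}),  u = L² − r² sin²θ = 0.0827422 m².
Substituting r = 0.0639 m, L = 0.2943 m, θ = 76.8°: d²x/dθ² = -0.0019115 m.
a = ω²·d²x/dθ² = (134.9)²·(-0.0019115) = -34.775 m/s²;  |a| = 34.775 m/s².

34.8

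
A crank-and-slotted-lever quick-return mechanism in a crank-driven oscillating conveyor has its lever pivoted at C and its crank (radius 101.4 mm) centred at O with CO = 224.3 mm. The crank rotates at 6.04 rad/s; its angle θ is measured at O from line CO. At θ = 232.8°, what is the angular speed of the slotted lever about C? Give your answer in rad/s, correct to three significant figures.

0.633

ω = 6.04 rad/s
Crank pin A relative to C: A = (d + r cosθ, r sinθ); lever angle φ = atan2(r sinθ, d + r cosθ).
Differentiating tanφ: φ̇ = rω(d cosθ + r)/(d² + r² + 2dr cosθ).
d² + r² + 2dr cosθ = |CA|² = 0.0330904 m²;  d cosθ + r = -0.034212 m.
|ω_lever| = |0.1014·6.04·-0.034212| / 0.0330904 = 0.63321 rad/s.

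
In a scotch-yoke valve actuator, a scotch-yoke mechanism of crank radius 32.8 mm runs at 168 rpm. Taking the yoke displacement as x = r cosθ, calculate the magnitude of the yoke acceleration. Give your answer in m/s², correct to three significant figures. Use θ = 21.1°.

ω = 17.59 rad/s (from 168 rpm).
x = r cosθ ⇒ ẍ = −rω² cosθ (ω constant).
|a| = rω²|cosθ| = 0.0328·(17.59)²·|cos 21.1°| = 9.4713 m/s².

9.47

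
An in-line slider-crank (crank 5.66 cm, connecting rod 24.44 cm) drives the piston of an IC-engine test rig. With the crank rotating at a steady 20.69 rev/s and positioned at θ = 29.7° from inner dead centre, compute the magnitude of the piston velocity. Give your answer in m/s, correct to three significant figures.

4.38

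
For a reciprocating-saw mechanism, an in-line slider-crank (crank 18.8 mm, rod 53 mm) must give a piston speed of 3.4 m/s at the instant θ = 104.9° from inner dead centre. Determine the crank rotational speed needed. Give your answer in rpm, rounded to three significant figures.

For an in-line slider-crank, |v_piston| = rω|sinθ|·[1 + r cosθ/√(L² − r² sin²θ)].
With r = 0.0188 m, L = 0.053 m, θ = 104.9°: the bracketed kinematic factor |dx/dθ| = 0.016404 m.
ω = v/|dx/dθ| = 3.4/0.016404 = 207.27 rad/s.
N = 60ω/(2π) = 1979.3 rpm.

1980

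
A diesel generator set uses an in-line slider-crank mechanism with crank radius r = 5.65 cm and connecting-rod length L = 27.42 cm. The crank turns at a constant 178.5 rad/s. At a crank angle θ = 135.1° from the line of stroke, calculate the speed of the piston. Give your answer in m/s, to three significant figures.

ω = 178.5 rad/s
For an in-line slider-crank, x = r cosθ + √(L² − r² sin²θ), so v = −rω sinθ·[1 + r cosθ/√(L² − r² sin²θ)].
With r = 0.0565 m, L = 0.2742 m, θ = 135.1°: √(L² − r² sin²θ) = 0.27128 m.
v = −0.0565·178.5·0.70587·[1 + 0.0565·-0.70834/0.27128] = -6.0687 m/s.
|v| = 6.0687 m/s.

6.07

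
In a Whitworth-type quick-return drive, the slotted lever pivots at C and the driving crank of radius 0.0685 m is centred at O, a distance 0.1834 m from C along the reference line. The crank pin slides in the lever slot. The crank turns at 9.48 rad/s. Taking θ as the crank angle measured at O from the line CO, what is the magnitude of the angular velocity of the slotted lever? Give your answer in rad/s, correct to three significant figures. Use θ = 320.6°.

2.36

ω = 9.48 rad/s
Crank pin A relative to C: A = (d + r cosθ, r sinθ); lever angle φ = atan2(r sinθ, d + r cosθ).
Differentiating tanφ: φ̇ = rω(d cosθ + r)/(d² + r² + 2dr cosθ).
d² + r² + 2dr cosθ = |CA|² = 0.0577434 m²;  d cosθ + r = +0.21022 m.
|ω_lever| = |0.0685·9.48·+0.21022| / 0.0577434 = 2.3641 rad/s.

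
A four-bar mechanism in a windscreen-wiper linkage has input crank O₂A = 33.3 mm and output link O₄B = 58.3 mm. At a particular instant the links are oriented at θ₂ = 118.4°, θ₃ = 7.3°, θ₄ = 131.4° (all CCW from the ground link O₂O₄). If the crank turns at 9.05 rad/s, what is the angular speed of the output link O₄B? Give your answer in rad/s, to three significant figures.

5.82

ω₂ = 9.05 rad/s
Differentiating the loop-closure r₂e^{iθ₂}+r₃e^{iθ₃}=r₁+r₄e^{iθ₄} gives r₂ω₂e^{iθ₂}+r₃ω₃e^{iθ₃}=r₄ω₄e^{iθ₄}.
Eliminating the other unknown: ω₄ = r₂ω₂ sin(θ₂−θ₃) / [r₄ sin(θ₄−θ₃)].
Numerator sine = +0.93295; denominator sine = +0.82806.
Result = 0.0333·9.05·(+0.93295) / (0.0583·(+0.82806)) = +5.824 rad/s; magnitude 5.824 rad/s.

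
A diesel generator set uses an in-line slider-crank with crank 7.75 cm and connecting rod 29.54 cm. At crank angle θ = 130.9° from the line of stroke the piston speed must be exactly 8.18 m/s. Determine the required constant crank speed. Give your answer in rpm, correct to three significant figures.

1620

For an in-line slider-crank, |v_piston| = rω|sinθ|·[1 + r cosθ/√(L² − r² sin²θ)].
With r = 0.0775 m, L = 0.2954 m, θ = 130.9°: the bracketed kinematic factor |dx/dθ| = 0.048312 m.
ω = v/|dx/dθ| = 8.18/0.048312 = 169.31 rad/s.
N = 60ω/(2π) = 1616.8 rpm.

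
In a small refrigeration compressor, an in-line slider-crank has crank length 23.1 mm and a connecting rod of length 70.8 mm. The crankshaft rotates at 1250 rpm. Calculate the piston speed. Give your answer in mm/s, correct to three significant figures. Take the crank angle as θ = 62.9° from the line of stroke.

3110

ω = 2π·1250/60 = 130.9 rad/s
For an in-line slider-crank, x = r cosθ + √(L² − r² sin²θ), so v = −rω sinθ·[1 + r cosθ/√(L² − r² sin²θ)].
With r = 0.0231 m, L = 0.0708 m, θ = 62.9°: √(L² − r² sin²θ) = 0.067748 m.
v = −0.0231·130.9·0.89021·[1 + 0.0231·0.45554/0.067748] = -3.1099 m/s.
|v| = 3.1099 m/s = 3109.9 mm/s.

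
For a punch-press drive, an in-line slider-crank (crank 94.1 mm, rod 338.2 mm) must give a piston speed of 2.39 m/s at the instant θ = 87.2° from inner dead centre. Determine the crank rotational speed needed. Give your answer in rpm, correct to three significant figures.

For an in-line slider-crank, |v_piston| = rω|sinθ|·[1 + r cosθ/√(L² − r² sin²θ)].
With r = 0.0941 m, L = 0.3382 m, θ = 87.2°: the bracketed kinematic factor |dx/dθ| = 0.095318 m.
ω = v/|dx/dθ| = 2.39/0.095318 = 25.074 rad/s.
N = 60ω/(2π) = 239.44 rpm.

239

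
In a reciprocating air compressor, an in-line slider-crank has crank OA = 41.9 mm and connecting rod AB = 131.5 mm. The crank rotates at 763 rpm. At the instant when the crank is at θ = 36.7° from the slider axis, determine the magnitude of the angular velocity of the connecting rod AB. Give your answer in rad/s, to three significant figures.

20.8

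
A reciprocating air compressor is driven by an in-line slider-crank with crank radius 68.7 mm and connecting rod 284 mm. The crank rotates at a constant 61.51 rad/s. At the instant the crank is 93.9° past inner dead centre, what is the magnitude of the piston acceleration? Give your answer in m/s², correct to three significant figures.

ω = 61.51 rad/s
x(θ) = r cosθ + √(L² − r² sin²θ); with ω constant, a = ω²·d²x/dθ².
d²x/dθ² = −r cosθ − r²(cos2θ)/√u − r⁴ sin²2θ/(4u^{3/2}),  u = L² − r² sin²θ = 0.0759581 m².
Substituting r = 0.0687 m, L = 0.284 m, θ = 93.9°: d²x/dθ² = +0.021634 m.
a = ω²·d²x/dθ² = (61.51)²·(+0.021634) = +81.852 m/s²;  |a| = 81.852 m/s².

81.9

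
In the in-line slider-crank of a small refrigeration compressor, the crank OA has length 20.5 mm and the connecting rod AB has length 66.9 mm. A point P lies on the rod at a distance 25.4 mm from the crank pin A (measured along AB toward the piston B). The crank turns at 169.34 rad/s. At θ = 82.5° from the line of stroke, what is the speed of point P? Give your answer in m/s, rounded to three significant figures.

ω = 169.3 rad/s.  Crank-pin speed |V_A| = rω = 3.4715 m/s, perpendicular to OA.
Rod angle: sinφ = −(r/L) sinθ ⇒ φ = -17.686°; ω_rod = −rω cosθ/√(L²−r²sin²θ) = -7.1091 rad/s.
V_P = V_A + ω_rod × AP, with AP = 0.0254 m along the rod.
Components: V_Px = −rω sinθ − a·ω_rod·sinφ = -3.4966 m/s;  V_Py = rω cosθ + a·ω_rod·cosφ = +0.28108 m/s.
|V_P| = √(V_Px² + V_Py²) = 3.5079 m/s.

3.51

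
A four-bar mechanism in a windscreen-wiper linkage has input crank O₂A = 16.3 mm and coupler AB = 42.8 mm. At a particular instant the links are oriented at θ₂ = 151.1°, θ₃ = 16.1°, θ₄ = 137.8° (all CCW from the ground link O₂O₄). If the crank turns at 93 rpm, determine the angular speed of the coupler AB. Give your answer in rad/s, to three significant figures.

1.00

ω₂ = 9.739 rad/s (from 93 rpm).
Differentiating the loop-closure r₂e^{iθ₂}+r₃e^{iθ₃}=r₁+r₄e^{iθ₄} gives r₂ω₂e^{iθ₂}+r₃ω₃e^{iθ₃}=r₄ω₄e^{iθ₄}.
Eliminating the other unknown: ω₃ = r₂ω₂ sin(θ₄−θ₂) / [r₃ sin(θ₃−θ₄)].
Numerator sine = -0.23005; denominator sine = -0.85081.
Result = 0.0163·9.739·(-0.23005) / (0.0428·(-0.85081)) = +1.0029 rad/s; magnitude 1.0029 rad/s.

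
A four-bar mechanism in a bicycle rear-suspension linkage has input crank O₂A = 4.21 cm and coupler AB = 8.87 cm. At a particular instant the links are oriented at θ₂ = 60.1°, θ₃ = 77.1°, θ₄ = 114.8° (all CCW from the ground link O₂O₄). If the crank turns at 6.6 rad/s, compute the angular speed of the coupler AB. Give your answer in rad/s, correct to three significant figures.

4.18

ω₂ = 6.6 rad/s
Differentiating the loop-closure r₂e^{iθ₂}+r₃e^{iθ₃}=r₁+r₄e^{iθ₄} gives r₂ω₂e^{iθ₂}+r₃ω₃e^{iθ₃}=r₄ω₄e^{iθ₄}.
Eliminating the other unknown: ω₃ = r₂ω₂ sin(θ₄−θ₂) / [r₃ sin(θ₃−θ₄)].
Numerator sine = +0.81614; denominator sine = -0.61153.
Result = 0.0421·6.6·(+0.81614) / (0.0887·(-0.61153)) = -4.1807 rad/s; magnitude 4.1807 rad/s.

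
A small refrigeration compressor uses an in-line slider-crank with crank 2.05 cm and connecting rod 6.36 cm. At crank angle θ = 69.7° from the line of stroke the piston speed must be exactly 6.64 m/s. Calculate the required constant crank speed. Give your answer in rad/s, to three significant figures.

For an in-line slider-crank, |v_piston| = rω|sinθ|·[1 + r cosθ/√(L² − r² sin²θ)].
With r = 0.0205 m, L = 0.0636 m, θ = 69.7°: the bracketed kinematic factor |dx/dθ| = 0.021482 m.
ω = v/|dx/dθ| = 6.64/0.021482 = 309.09 rad/s.

309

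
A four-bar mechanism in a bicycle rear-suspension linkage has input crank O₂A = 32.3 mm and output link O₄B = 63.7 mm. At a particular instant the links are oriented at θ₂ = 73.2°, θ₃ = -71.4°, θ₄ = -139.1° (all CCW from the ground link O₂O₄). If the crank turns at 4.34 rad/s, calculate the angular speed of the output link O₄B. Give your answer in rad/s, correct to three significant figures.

ω₂ = 4.34 rad/s
Differentiating the loop-closure r₂e^{iθ₂}+r₃e^{iθ₃}=r₁+r₄e^{iθ₄} gives r₂ω₂e^{iθ₂}+r₃ω₃e^{iθ₃}=r₄ω₄e^{iθ₄}.
Eliminating the other unknown: ω₄ = r₂ω₂ sin(θ₂−θ₃) / [r₄ sin(θ₄−θ₃)].
Numerator sine = +0.57928; denominator sine = -0.92521.
Result = 0.0323·4.34·(+0.57928) / (0.0637·(-0.92521)) = -1.3779 rad/s; magnitude 1.3779 rad/s.

1.38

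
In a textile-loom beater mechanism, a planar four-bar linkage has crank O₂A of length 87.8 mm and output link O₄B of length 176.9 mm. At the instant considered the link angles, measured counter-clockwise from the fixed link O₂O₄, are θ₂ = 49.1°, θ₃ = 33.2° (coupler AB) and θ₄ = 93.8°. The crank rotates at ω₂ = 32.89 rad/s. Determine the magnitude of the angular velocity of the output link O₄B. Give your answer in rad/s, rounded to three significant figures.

5.13

ω₂ = 32.89 rad/s
Differentiating the loop-closure r₂e^{iθ₂}+r₃e^{iθ₃}=r₁+r₄e^{iθ₄} gives r₂ω₂e^{iθ₂}+r₃ω₃e^{iθ₃}=r₄ω₄e^{iθ₄}.
Eliminating the other unknown: ω₄ = r₂ω₂ sin(θ₂−θ₃) / [r₄ sin(θ₄−θ₃)].
Numerator sine = +0.27396; denominator sine = +0.87121.
Result = 0.0878·32.89·(+0.27396) / (0.1769·(+0.87121)) = +5.1332 rad/s; magnitude 5.1332 rad/s.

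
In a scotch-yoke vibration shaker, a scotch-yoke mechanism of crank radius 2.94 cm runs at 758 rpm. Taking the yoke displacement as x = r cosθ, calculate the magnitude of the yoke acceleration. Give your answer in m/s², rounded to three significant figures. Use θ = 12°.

ω = 79.38 rad/s (from 758 rpm).
x = r cosθ ⇒ ẍ = −rω² cosθ (ω constant).
|a| = rω²|cosθ| = 0.0294·(79.38)²·|cos 12°| = 181.2 m/s².

181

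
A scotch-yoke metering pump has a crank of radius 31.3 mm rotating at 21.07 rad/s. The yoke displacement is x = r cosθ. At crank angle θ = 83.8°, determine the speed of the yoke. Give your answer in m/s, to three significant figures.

0.656

ω = 21.07 rad/s
x = r cosθ ⇒ ẋ = −rω sinθ.
|v| = rω|sinθ| = 0.0313·21.07·|sin 83.8°| = 0.65563 m/s.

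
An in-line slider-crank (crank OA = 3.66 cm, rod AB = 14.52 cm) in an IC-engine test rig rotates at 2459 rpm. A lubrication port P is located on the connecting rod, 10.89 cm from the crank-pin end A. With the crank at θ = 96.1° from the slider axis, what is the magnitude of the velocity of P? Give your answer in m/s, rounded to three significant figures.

ω = 257.5 rad/s.  Crank-pin speed |V_A| = rω = 9.4247 m/s, perpendicular to OA.
Rod angle: sinφ = −(r/L) sinθ ⇒ φ = -14.515°; ω_rod = −rω cosθ/√(L²−r²sin²θ) = +7.1249 rad/s.
V_P = V_A + ω_rod × AP, with AP = 0.1089 m along the rod.
Components: V_Px = −rω sinθ − a·ω_rod·sinφ = -9.1769 m/s;  V_Py = rω cosθ + a·ω_rod·cosφ = -0.25038 m/s.
|V_P| = √(V_Px² + V_Py²) = 9.1803 m/s.

9.18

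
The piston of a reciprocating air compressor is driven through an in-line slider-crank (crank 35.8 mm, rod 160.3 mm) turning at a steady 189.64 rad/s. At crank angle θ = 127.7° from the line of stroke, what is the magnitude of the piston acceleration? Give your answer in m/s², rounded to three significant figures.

857

ω = 189.6 rad/s
x(θ) = r cosθ + √(L² − r² sin²θ); with ω constant, a = ω²·d²x/dθ².
d²x/dθ² = −r cosθ − r²(cos2θ)/√u − r⁴ sin²2θ/(4u^{3/2}),  u = L² − r² sin²θ = 0.0248937 m².
Substituting r = 0.0358 m, L = 0.1603 m, θ = 127.7°: d²x/dθ² = +0.023842 m.
a = ω²·d²x/dθ² = (189.6)²·(+0.023842) = +857.45 m/s²;  |a| = 857.45 m/s².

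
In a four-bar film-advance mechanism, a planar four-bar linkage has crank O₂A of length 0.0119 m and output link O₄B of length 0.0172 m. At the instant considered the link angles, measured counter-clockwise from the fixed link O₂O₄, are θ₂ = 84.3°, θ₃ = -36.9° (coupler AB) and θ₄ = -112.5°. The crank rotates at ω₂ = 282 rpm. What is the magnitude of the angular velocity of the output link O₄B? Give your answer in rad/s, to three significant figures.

ω₂ = 29.53 rad/s (from 282 rpm).
Differentiating the loop-closure r₂e^{iθ₂}+r₃e^{iθ₃}=r₁+r₄e^{iθ₄} gives r₂ω₂e^{iθ₂}+r₃ω₃e^{iθ₃}=r₄ω₄e^{iθ₄}.
Eliminating the other unknown: ω₄ = r₂ω₂ sin(θ₂−θ₃) / [r₄ sin(θ₄−θ₃)].
Numerator sine = +0.85536; denominator sine = -0.96858.
Result = 0.0119·29.53·(+0.85536) / (0.0172·(-0.96858)) = -18.043 rad/s; magnitude 18.043 rad/s.

18.0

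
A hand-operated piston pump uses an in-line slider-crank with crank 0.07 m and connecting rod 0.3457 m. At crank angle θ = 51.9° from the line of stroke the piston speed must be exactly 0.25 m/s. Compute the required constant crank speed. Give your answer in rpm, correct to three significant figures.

38.5

For an in-line slider-crank, |v_piston| = rω|sinθ|·[1 + r cosθ/√(L² − r² sin²θ)].
With r = 0.07 m, L = 0.3457 m, θ = 51.9°: the bracketed kinematic factor |dx/dθ| = 0.062057 m.
ω = v/|dx/dθ| = 0.25/0.062057 = 4.0286 rad/s.
N = 60ω/(2π) = 38.47 rpm.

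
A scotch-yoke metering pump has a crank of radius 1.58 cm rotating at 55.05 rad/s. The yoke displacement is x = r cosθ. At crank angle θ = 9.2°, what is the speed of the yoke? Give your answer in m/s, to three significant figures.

ω = 55.05 rad/s
x = r cosθ ⇒ ẋ = −rω sinθ.
|v| = rω|sinθ| = 0.0158·55.05·|sin 9.2°| = 0.13906 m/s.

0.139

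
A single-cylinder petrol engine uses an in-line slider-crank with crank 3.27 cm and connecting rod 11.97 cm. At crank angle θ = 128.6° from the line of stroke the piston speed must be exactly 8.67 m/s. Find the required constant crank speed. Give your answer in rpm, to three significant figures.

3920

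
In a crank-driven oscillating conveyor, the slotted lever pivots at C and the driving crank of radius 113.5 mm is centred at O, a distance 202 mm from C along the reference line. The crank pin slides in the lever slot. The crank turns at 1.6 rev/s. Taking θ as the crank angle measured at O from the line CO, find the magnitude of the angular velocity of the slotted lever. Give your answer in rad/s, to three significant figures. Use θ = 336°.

ω = 10.05 rad/s (from 1.6 rev/s).
Crank pin A relative to C: A = (d + r cosθ, r sinθ); lever angle φ = atan2(r sinθ, d + r cosθ).
Differentiating tanφ: φ̇ = rω(d cosθ + r)/(d² + r² + 2dr cosθ).
d² + r² + 2dr cosθ = |CA|² = 0.095576 m²;  d cosθ + r = +0.29804 m.
|ω_lever| = |0.1135·10.05·+0.29804| / 0.095576 = 3.5581 rad/s.

3.56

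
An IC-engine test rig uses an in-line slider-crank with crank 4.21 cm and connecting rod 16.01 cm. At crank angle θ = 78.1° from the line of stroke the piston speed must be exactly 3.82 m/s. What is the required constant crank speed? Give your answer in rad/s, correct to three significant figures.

For an in-line slider-crank, |v_piston| = rω|sinθ|·[1 + r cosθ/√(L² − r² sin²θ)].
With r = 0.0421 m, L = 0.1601 m, θ = 78.1°: the bracketed kinematic factor |dx/dθ| = 0.043507 m.
ω = v/|dx/dθ| = 3.82/0.043507 = 87.802 rad/s.

87.8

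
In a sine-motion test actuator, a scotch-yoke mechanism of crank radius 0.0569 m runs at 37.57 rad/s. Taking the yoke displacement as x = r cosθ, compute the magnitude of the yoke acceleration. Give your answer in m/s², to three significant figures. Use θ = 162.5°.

ω = 37.57 rad/s
x = r cosθ ⇒ ẍ = −rω² cosθ (ω constant).
|a| = rω²|cosθ| = 0.0569·(37.57)²·|cos 162.5°| = 76.597 m/s².

76.6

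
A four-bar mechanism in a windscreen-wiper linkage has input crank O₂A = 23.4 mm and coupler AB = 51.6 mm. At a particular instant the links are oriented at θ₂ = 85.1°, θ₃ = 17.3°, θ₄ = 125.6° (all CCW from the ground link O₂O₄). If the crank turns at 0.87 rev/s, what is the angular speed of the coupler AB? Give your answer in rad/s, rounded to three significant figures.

ω₂ = 5.466 rad/s (from 0.87 rev/s).
Differentiating the loop-closure r₂e^{iθ₂}+r₃e^{iθ₃}=r₁+r₄e^{iθ₄} gives r₂ω₂e^{iθ₂}+r₃ω₃e^{iθ₃}=r₄ω₄e^{iθ₄}.
Eliminating the other unknown: ω₃ = r₂ω₂ sin(θ₄−θ₂) / [r₃ sin(θ₃−θ₄)].
Numerator sine = +0.64945; denominator sine = -0.94943.
Result = 0.0234·5.466·(+0.64945) / (0.0516·(-0.94943)) = -1.6957 rad/s; magnitude 1.6957 rad/s.

1.70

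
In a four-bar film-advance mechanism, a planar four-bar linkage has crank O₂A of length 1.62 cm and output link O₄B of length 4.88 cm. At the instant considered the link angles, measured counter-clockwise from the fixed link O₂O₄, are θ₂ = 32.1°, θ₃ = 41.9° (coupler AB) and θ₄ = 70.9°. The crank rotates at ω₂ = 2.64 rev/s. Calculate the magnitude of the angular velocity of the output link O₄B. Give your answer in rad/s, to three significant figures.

ω₂ = 16.59 rad/s (from 2.64 rev/s).
Differentiating the loop-closure r₂e^{iθ₂}+r₃e^{iθ₃}=r₁+r₄e^{iθ₄} gives r₂ω₂e^{iθ₂}+r₃ω₃e^{iθ₃}=r₄ω₄e^{iθ₄}.
Eliminating the other unknown: ω₄ = r₂ω₂ sin(θ₂−θ₃) / [r₄ sin(θ₄−θ₃)].
Numerator sine = -0.17021; denominator sine = +0.48481.
Result = 0.0162·16.59·(-0.17021) / (0.0488·(+0.48481)) = -1.9333 rad/s; magnitude 1.9333 rad/s.

1.93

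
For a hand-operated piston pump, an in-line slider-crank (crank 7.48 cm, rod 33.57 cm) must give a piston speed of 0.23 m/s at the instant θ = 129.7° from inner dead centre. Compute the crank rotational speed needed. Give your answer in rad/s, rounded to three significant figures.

For an in-line slider-crank, |v_piston| = rω|sinθ|·[1 + r cosθ/√(L² − r² sin²θ)].
With r = 0.0748 m, L = 0.3357 m, θ = 129.7°: the bracketed kinematic factor |dx/dθ| = 0.049237 m.
ω = v/|dx/dθ| = 0.23/0.049237 = 4.6713 rad/s.

4.67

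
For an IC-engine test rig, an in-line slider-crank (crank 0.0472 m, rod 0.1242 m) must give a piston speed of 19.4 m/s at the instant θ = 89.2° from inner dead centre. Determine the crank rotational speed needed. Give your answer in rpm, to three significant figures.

For an in-line slider-crank, |v_piston| = rω|sinθ|·[1 + r cosθ/√(L² − r² sin²θ)].
With r = 0.0472 m, L = 0.1242 m, θ = 89.2°: the bracketed kinematic factor |dx/dθ| = 0.047466 m.
ω = v/|dx/dθ| = 19.4/0.047466 = 408.71 rad/s.
N = 60ω/(2π) = 3902.9 rpm.

3900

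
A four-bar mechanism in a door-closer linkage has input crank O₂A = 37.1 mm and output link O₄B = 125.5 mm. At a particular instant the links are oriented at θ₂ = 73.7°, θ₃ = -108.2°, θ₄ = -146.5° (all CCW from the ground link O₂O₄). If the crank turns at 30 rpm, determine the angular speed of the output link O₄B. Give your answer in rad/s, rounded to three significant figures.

0.0497

ω₂ = 3.142 rad/s (from 30 rpm).
Differentiating the loop-closure r₂e^{iθ₂}+r₃e^{iθ₃}=r₁+r₄e^{iθ₄} gives r₂ω₂e^{iθ₂}+r₃ω₃e^{iθ₃}=r₄ω₄e^{iθ₄}.
Eliminating the other unknown: ω₄ = r₂ω₂ sin(θ₂−θ₃) / [r₄ sin(θ₄−θ₃)].
Numerator sine = -0.03316; denominator sine = -0.61978.
Result = 0.0371·3.142·(-0.03316) / (0.1255·(-0.61978)) = +0.049681 rad/s; magnitude 0.049681 rad/s.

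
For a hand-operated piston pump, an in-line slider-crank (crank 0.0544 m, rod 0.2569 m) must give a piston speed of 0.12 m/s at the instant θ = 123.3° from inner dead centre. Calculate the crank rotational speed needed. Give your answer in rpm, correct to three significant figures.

28.6

For an in-line slider-crank, |v_piston| = rω|sinθ|·[1 + r cosθ/√(L² − r² sin²θ)].
With r = 0.0544 m, L = 0.2569 m, θ = 123.3°: the bracketed kinematic factor |dx/dθ| = 0.040097 m.
ω = v/|dx/dθ| = 0.12/0.040097 = 2.9927 rad/s.
N = 60ω/(2π) = 28.579 rpm.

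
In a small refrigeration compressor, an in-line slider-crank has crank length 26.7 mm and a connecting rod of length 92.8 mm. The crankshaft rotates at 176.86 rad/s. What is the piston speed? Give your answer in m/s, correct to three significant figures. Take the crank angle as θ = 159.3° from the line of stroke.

1.22

ω = 176.9 rad/s
For an in-line slider-crank, x = r cosθ + √(L² − r² sin²θ), so v = −rω sinθ·[1 + r cosθ/√(L² − r² sin²θ)].
With r = 0.0267 m, L = 0.0928 m, θ = 159.3°: √(L² − r² sin²θ) = 0.092319 m.
v = −0.0267·176.9·0.35347·[1 + 0.0267·-0.93544/0.092319] = -1.2176 m/s.
|v| = 1.2176 m/s.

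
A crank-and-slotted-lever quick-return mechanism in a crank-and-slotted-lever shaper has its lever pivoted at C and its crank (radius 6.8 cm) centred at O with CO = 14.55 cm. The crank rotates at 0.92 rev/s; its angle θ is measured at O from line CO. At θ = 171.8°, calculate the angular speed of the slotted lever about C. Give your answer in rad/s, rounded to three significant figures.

4.81

ω = 5.781 rad/s (from 0.92 rev/s).
Crank pin A relative to C: A = (d + r cosθ, r sinθ); lever angle φ = atan2(r sinθ, d + r cosθ).
Differentiating tanφ: φ̇ = rω(d cosθ + r)/(d² + r² + 2dr cosθ).
d² + r² + 2dr cosθ = |CA|² = 0.00620856 m²;  d cosθ + r = -0.076012 m.
|ω_lever| = |0.068·5.781·-0.076012| / 0.00620856 = 4.8125 rad/s.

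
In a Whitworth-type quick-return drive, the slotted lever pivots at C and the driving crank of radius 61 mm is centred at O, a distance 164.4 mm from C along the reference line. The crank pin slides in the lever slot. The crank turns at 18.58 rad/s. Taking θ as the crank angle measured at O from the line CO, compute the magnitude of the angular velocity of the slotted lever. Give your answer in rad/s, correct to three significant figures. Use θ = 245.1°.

ω = 18.58 rad/s
Crank pin A relative to C: A = (d + r cosθ, r sinθ); lever angle φ = atan2(r sinθ, d + r cosθ).
Differentiating tanφ: φ̇ = rω(d cosθ + r)/(d² + r² + 2dr cosθ).
d² + r² + 2dr cosθ = |CA|² = 0.0223037 m²;  d cosθ + r = -0.0082183 m.
|ω_lever| = |0.061·18.58·-0.0082183| / 0.0223037 = 0.41762 rad/s.

0.418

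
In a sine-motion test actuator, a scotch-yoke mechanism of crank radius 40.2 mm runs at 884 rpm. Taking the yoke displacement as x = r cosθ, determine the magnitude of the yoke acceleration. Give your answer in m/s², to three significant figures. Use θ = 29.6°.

ω = 92.57 rad/s (from 884 rpm).
x = r cosθ ⇒ ẍ = −rω² cosθ (ω constant).
|a| = rω²|cosθ| = 0.0402·(92.57)²·|cos 29.6°| = 299.54 m/s².

300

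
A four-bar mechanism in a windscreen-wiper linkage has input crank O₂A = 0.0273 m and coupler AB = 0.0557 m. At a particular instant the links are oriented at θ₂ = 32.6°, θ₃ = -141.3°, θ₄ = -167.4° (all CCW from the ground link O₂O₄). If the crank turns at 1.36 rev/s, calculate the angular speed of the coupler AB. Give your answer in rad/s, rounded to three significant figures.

3.26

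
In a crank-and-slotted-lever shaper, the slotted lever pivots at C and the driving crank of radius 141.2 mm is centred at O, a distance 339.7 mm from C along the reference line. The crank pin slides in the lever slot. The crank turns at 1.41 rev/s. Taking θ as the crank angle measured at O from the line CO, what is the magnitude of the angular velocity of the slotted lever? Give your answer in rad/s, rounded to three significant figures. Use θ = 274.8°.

1.48

ω = 8.859 rad/s (from 1.41 rev/s).
Crank pin A relative to C: A = (d + r cosθ, r sinθ); lever angle φ = atan2(r sinθ, d + r cosθ).
Differentiating tanφ: φ̇ = rω(d cosθ + r)/(d² + r² + 2dr cosθ).
d² + r² + 2dr cosθ = |CA|² = 0.143361 m²;  d cosθ + r = +0.16963 m.
|ω_lever| = |0.1412·8.859·+0.16963| / 0.143361 = 1.4801 rad/s.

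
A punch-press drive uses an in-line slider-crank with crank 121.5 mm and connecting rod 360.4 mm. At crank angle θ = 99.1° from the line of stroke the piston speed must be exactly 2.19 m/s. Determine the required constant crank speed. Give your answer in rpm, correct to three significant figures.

185

For an in-line slider-crank, |v_piston| = rω|sinθ|·[1 + r cosθ/√(L² − r² sin²θ)].
With r = 0.1215 m, L = 0.3604 m, θ = 99.1°: the bracketed kinematic factor |dx/dθ| = 0.11319 m.
ω = v/|dx/dθ| = 2.19/0.11319 = 19.348 rad/s.
N = 60ω/(2π) = 184.76 rpm.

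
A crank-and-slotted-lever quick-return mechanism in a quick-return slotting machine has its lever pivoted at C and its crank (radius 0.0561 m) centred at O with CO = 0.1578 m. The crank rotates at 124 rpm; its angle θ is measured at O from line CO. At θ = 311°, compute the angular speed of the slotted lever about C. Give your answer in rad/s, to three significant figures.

2.93

ω = 12.99 rad/s (from 124 rpm).
Crank pin A relative to C: A = (d + r cosθ, r sinθ); lever angle φ = atan2(r sinθ, d + r cosθ).
Differentiating tanφ: φ̇ = rω(d cosθ + r)/(d² + r² + 2dr cosθ).
d² + r² + 2dr cosθ = |CA|² = 0.0396637 m²;  d cosθ + r = +0.15963 m.
|ω_lever| = |0.0561·12.99·+0.15963| / 0.0396637 = 2.9317 rad/s.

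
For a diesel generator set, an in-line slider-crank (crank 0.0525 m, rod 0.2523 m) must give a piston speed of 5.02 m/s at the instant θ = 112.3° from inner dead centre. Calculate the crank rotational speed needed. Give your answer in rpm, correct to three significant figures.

For an in-line slider-crank, |v_piston| = rω|sinθ|·[1 + r cosθ/√(L² − r² sin²θ)].
With r = 0.0525 m, L = 0.2523 m, θ = 112.3°: the bracketed kinematic factor |dx/dθ| = 0.044665 m.
ω = v/|dx/dθ| = 5.02/0.044665 = 112.39 rad/s.
N = 60ω/(2π) = 1073.3 rpm.

1070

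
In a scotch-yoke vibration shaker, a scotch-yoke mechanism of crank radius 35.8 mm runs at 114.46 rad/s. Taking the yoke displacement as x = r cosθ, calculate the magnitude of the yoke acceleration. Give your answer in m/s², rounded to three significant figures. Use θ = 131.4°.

ω = 114.5 rad/s
x = r cosθ ⇒ ẍ = −rω² cosθ (ω constant).
|a| = rω²|cosθ| = 0.0358·(114.5)²·|cos 131.4°| = 310.17 m/s².

310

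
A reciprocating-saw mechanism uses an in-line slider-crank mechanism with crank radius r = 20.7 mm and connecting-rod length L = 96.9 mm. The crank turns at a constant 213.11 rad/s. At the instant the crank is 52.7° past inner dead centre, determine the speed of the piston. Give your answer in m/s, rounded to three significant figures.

3.97

ω = 213.1 rad/s
For an in-line slider-crank, x = r cosθ + √(L² − r² sin²θ), so v = −rω sinθ·[1 + r cosθ/√(L² − r² sin²θ)].
With r = 0.0207 m, L = 0.0969 m, θ = 52.7°: √(L² − r² sin²θ) = 0.095491 m.
v = −0.0207·213.1·0.79547·[1 + 0.0207·0.60599/0.095491] = -3.9701 m/s.
|v| = 3.9701 m/s.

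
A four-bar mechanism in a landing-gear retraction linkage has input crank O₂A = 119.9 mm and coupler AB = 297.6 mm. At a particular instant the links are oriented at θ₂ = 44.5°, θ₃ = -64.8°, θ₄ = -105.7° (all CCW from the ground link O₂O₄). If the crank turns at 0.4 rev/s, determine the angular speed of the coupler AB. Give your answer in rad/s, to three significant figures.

0.769

ω₂ = 2.513 rad/s (from 0.4 rev/s).
Differentiating the loop-closure r₂e^{iθ₂}+r₃e^{iθ₃}=r₁+r₄e^{iθ₄} gives r₂ω₂e^{iθ₂}+r₃ω₃e^{iθ₃}=r₄ω₄e^{iθ₄}.
Eliminating the other unknown: ω₃ = r₂ω₂ sin(θ₄−θ₂) / [r₃ sin(θ₃−θ₄)].
Numerator sine = -0.49697; denominator sine = +0.65474.
Result = 0.1199·2.513·(-0.49697) / (0.2976·(+0.65474)) = -0.76858 rad/s; magnitude 0.76858 rad/s.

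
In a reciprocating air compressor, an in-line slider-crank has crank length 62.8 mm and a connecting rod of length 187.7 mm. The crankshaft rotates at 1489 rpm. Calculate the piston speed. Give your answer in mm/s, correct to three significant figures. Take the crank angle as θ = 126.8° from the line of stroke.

6210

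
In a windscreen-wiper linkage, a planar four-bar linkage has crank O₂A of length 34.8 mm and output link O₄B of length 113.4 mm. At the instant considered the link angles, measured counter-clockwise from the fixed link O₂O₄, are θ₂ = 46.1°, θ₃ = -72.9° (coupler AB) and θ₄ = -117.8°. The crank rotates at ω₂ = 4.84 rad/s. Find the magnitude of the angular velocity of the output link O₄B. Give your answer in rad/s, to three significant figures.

1.84

ω₂ = 4.84 rad/s
Differentiating the loop-closure r₂e^{iθ₂}+r₃e^{iθ₃}=r₁+r₄e^{iθ₄} gives r₂ω₂e^{iθ₂}+r₃ω₃e^{iθ₃}=r₄ω₄e^{iθ₄}.
Eliminating the other unknown: ω₄ = r₂ω₂ sin(θ₂−θ₃) / [r₄ sin(θ₄−θ₃)].
Numerator sine = +0.87462; denominator sine = -0.70587.
Result = 0.0348·4.84·(+0.87462) / (0.1134·(-0.70587)) = -1.8404 rad/s; magnitude 1.8404 rad/s.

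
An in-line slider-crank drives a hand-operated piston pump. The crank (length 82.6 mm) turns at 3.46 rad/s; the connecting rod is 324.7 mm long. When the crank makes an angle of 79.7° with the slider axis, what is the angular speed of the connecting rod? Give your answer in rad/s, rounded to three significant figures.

ω = 3.46 rad/s
The rod makes angle φ with the slider axis where L sinφ = r sinθ; differentiating, L cosφ·φ̇ = r ω cosθ.
L cosφ = √(L² − r² sin²θ) = 0.31437 m.
|ω_rod| = r ω |cosθ| / √(L² − r² sin²θ) = 0.0826·3.46·0.17880/0.31437 = 0.16255 rad/s.

0.163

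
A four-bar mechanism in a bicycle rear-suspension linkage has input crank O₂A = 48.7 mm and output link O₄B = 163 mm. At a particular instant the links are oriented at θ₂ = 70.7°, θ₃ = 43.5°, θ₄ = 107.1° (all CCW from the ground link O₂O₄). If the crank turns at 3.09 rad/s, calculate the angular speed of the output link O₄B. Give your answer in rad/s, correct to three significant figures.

0.471

ω₂ = 3.09 rad/s
Differentiating the loop-closure r₂e^{iθ₂}+r₃e^{iθ₃}=r₁+r₄e^{iθ₄} gives r₂ω₂e^{iθ₂}+r₃ω₃e^{iθ₃}=r₄ω₄e^{iθ₄}.
Eliminating the other unknown: ω₄ = r₂ω₂ sin(θ₂−θ₃) / [r₄ sin(θ₄−θ₃)].
Numerator sine = +0.45710; denominator sine = +0.89571.
Result = 0.0487·3.09·(+0.45710) / (0.163·(+0.89571)) = +0.47113 rad/s; magnitude 0.47113 rad/s.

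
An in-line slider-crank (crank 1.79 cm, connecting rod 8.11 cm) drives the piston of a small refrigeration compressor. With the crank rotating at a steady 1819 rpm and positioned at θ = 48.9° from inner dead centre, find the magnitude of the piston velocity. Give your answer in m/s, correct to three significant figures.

2.95

ω = 2π·1819/60 = 190.5 rad/s
For an in-line slider-crank, x = r cosθ + √(L² − r² sin²θ), so v = −rω sinθ·[1 + r cosθ/√(L² − r² sin²θ)].
With r = 0.0179 m, L = 0.0811 m, θ = 48.9°: √(L² − r² sin²θ) = 0.07997 m.
v = −0.0179·190.5·0.75356·[1 + 0.0179·0.65738/0.07997] = -2.9475 m/s.
|v| = 2.9475 m/s.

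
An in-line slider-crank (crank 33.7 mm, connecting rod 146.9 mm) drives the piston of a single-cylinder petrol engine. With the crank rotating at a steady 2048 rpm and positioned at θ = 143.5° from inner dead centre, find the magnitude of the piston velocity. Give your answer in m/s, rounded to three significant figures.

ω = 2π·2048/60 = 214.5 rad/s
For an in-line slider-crank, x = r cosθ + √(L² − r² sin²θ), so v = −rω sinθ·[1 + r cosθ/√(L² − r² sin²θ)].
With r = 0.0337 m, L = 0.1469 m, θ = 143.5°: √(L² − r² sin²θ) = 0.14553 m.
v = −0.0337·214.5·0.59482·[1 + 0.0337·-0.80386/0.14553] = -3.4988 m/s.
|v| = 3.4988 m/s.

3.50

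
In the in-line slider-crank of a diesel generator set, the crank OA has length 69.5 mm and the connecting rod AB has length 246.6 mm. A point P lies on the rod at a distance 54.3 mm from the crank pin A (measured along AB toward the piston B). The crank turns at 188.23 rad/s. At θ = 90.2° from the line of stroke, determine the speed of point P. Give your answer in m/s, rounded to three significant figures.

ω = 188.2 rad/s.  Crank-pin speed |V_A| = rω = 13.082 m/s, perpendicular to OA.
Rod angle: sinφ = −(r/L) sinθ ⇒ φ = -16.370°; ω_rod = −rω cosθ/√(L²−r²sin²θ) = +0.193 rad/s.
V_P = V_A + ω_rod × AP, with AP = 0.0543 m along the rod.
Components: V_Px = −rω sinθ − a·ω_rod·sinφ = -13.079 m/s;  V_Py = rω cosθ + a·ω_rod·cosφ = -0.03561 m/s.
|V_P| = √(V_Px² + V_Py²) = 13.079 m/s.

13.1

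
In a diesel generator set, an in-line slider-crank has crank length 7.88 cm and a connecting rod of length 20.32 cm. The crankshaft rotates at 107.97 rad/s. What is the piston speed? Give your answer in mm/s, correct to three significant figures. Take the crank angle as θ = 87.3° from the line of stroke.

8670

ω = 108 rad/s
For an in-line slider-crank, x = r cosθ + √(L² − r² sin²θ), so v = −rω sinθ·[1 + r cosθ/√(L² − r² sin²θ)].
With r = 0.0788 m, L = 0.2032 m, θ = 87.3°: √(L² − r² sin²θ) = 0.18734 m.
v = −0.0788·108·0.99889·[1 + 0.0788·0.04711/0.18734] = -8.667 m/s.
|v| = 8.667 m/s = 8667 mm/s.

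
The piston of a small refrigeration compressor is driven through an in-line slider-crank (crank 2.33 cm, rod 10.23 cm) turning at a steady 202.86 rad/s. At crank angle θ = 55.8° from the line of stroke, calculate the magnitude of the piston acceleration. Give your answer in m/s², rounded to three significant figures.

ω = 202.9 rad/s
x(θ) = r cosθ + √(L² − r² sin²θ); with ω constant, a = ω²·d²x/dθ².
d²x/dθ² = −r cosθ − r²(cos2θ)/√u − r⁴ sin²2θ/(4u^{3/2}),  u = L² − r² sin²θ = 0.0100939 m².
Substituting r = 0.0233 m, L = 0.1023 m, θ = 55.8°: d²x/dθ² = -0.01117 m.
a = ω²·d²x/dθ² = (202.9)²·(-0.01117) = -459.68 m/s²;  |a| = 459.68 m/s².

460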